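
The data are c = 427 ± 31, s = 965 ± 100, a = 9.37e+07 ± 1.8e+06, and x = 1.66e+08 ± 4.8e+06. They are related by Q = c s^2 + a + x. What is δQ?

Let p = c·s^2 = 3.98e+08. δp/p = √((1·δc/c)² + (2·δs/s)²) = √(0.00527 + 0.0430) = 0.220, so δp = 8.73e+07.
Q = p + a + x: δQ = √(δp² + δa² + δx²) = √(7.62e+15 + 3.24e+12 + 2.3e+13) = 8.75e+07

8.75e+07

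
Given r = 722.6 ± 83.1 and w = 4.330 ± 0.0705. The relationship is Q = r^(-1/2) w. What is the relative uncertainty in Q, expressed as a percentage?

Since Q is a product/quotient, work with relative uncertainties:
  (−½·δr/r)² = (-0.5×0.115)² = 0.00331;  (1·δw/w)² = (1×0.0163)² = 0.000265
δQ/Q = √(0.00357) = 0.0598

5.98%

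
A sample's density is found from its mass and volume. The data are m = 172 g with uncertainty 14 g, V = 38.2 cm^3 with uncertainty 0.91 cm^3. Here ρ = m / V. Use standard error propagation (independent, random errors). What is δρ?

ρ is a product of powers, so relative uncertainties combine in quadrature:
  (1·δm/m)² = (1×0.0814)² = 0.00663;  (-1·δV/V)² = (-1×0.0238)² = 0.000567
δρ/ρ = √(0.00719) = 0.0848
ρ = 4.50 g/cm^3, so δρ = 0.0848 × 4.50 = 0.382 g/cm^3.

0.382 g/cm^3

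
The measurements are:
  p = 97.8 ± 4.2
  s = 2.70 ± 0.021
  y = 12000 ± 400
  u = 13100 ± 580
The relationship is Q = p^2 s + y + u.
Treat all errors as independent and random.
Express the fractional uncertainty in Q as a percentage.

4.59%

Let w = p^2·s = 25800. δw/w = √((2·δp/p)² + (1·δs/s)²) = √(0.00738 + 6.05e-05) = 0.0862, so δw = 2230.
Q = w + y + u: δQ = √(δw² + δy² + δu²) = √(4.96e+06 + 1.6e+05 + 3.36e+05) = 2340
Q = 50900, so δQ/Q = 2340/50900 = 0.0459.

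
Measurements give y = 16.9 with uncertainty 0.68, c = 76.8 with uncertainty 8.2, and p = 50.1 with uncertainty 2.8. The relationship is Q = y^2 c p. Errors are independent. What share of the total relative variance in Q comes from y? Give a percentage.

30.8%

(δQ/Q)² = (2·δy/y)² + (1·δc/c)² + (1·δp/p)²
  y term: (2×0.0402)² = 0.00648
  c term: (1×0.107)² = 0.0114
  p term: (1×0.0559)² = 0.00312
Total = 0.0210. Share from y = 0.00648/0.0210 = 0.308.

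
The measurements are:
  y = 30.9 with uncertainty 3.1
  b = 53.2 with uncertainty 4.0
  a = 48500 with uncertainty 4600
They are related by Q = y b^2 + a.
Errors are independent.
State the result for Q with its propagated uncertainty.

Let p = y·b^2 = 87500. δp/p = √((1·δy/y)² + (2·δb/b)²) = √(0.0101 + 0.0226) = 0.181, so δp = 15800.
Q = p + a: δQ = √(δp² + δa²) = √(2.5e+08 + 2.12e+07) = 16500
Q = 1.36e+05.

(1.36 ± 0.165) × 10^5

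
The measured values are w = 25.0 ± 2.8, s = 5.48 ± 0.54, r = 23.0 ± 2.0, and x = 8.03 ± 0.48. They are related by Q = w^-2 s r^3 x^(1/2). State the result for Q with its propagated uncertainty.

302 ± 109

Since Q is a product/quotient, work with relative uncertainties:
  (-2·δw/w)² = (-2×0.112)² = 0.0502;  (1·δs/s)² = (1×0.0985)² = 0.00971;  (3·δr/r)² = (3×0.0870)² = 0.0681;  (½·δx/x)² = (0.5×0.0598)² = 0.000893
δQ/Q = √(0.129) = 0.359
Q = 302, so δQ = 0.359 × 302 = 109.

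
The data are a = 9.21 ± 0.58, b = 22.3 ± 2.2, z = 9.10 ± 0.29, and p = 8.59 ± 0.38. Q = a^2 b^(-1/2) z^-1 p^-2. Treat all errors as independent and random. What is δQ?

Relative error in a monomial: (δQ/Q)² = Σ (nᵢ · δxᵢ/xᵢ)².
  (2·δa/a)² = (2×0.0630)² = 0.0159;  (−½·δb/b)² = (-0.5×0.0987)² = 0.00243;  (-1·δz/z)² = (-1×0.0319)² = 0.00102;  (-2·δp/p)² = (-2×0.0442)² = 0.00783
δQ/Q = √(0.0271) = 0.165
Q = 0.0268, so δQ = 0.165 × 0.0268 = 0.00441.

0.00441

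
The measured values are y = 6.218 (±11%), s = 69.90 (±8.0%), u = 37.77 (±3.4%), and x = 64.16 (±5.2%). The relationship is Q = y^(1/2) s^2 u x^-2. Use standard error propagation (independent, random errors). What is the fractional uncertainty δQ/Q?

0.201

Each factor contributes (exponent × relative error)² to (δQ/Q)²:
  (½·δy/y)² = (0.5×0.110)² = 0.00302;  (2·δs/s)² = (2×0.0800)² = 0.0256;  (1·δu/u)² = (1×0.0340)² = 0.00116;  (-2·δx/x)² = (-2×0.0520)² = 0.0108
δQ/Q = √(0.0406) = 0.201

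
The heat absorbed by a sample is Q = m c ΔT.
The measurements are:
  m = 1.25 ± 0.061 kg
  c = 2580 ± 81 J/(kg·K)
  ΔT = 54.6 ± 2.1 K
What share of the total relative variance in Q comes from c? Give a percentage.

(δQ/Q)² = (1·δm/m)² + (1·δc/c)² + (1·δΔT/ΔT)²
  m term: (1×0.0488)² = 0.00238
  c term: (1×0.0314)² = 0.000986
  ΔT term: (1×0.0385)² = 0.00148
Total = 0.00485. Share from c = 0.000986/0.00485 = 0.203.

20.3%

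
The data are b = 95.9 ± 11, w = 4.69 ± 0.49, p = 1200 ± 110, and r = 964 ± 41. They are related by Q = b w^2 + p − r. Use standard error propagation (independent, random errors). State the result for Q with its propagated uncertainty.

Let h = b·w^2 = 2110. δh/h = √((1·δb/b)² + (2·δw/w)²) = √(0.0132 + 0.0437) = 0.238, so δh = 503.
Q = h + p − r: δQ = √(δh² + δp² + δr²) = √(2.53e+05 + 12100 + 1680) = 516
Q = 2350.

2350 ± 516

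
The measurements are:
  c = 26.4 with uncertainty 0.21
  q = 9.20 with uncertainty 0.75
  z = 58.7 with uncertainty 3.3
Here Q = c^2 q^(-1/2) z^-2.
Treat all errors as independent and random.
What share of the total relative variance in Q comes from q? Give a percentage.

11.4%

(δQ/Q)² = (2·δc/c)² + (−½·δq/q)² + (-2·δz/z)²
  c term: (2×0.00795)² = 0.000253
  q term: (-0.5×0.0815)² = 0.00166
  z term: (-2×0.0562)² = 0.0126
Total = 0.0146. Share from q = 0.00166/0.0146 = 0.114.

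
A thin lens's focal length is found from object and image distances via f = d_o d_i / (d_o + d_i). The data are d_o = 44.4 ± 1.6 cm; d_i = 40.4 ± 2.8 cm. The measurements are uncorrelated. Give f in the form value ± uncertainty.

∂f/∂d_o = (d_i/(d_o+d_i))² = 0.227;  ∂f/∂d_i = (d_o/(d_o+d_i))² = 0.274
δf = √((∂f/∂d_o · δd_o)² + (∂f/∂d_i · δd_i)²) = √(0.132 + 0.589) = 0.849 cm
f = 21.2 cm.

21.2 ± 0.849 cm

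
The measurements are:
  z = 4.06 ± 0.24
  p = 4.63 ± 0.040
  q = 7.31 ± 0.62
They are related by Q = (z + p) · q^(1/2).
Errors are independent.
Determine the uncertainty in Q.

Let u = z + p = 8.69. δu = √(δz² + δp²) = √(0.0576 + 0.00160) = 0.243, so δu/u = 0.0280.
Q is then a monomial in u, q:
δQ/Q = √((δu/u)² + (½·δq/q)²) = √(0.000784 + 0.00180) = 0.0508
Q = 23.5, so δQ = 0.0508 × 23.5 = 1.19.

1.19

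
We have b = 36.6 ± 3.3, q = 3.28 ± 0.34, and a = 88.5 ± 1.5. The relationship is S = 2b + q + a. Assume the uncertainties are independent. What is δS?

S is a linear combination, so absolute uncertainties add in quadrature:
  (2·δb)² = 43.6;  (δq)² = 0.116;  (δa)² = 2.25
δS = √(45.9) = 6.78

6.78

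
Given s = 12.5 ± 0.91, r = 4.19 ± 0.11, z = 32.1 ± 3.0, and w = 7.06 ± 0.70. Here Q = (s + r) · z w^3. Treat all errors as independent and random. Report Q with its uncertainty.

(1.89 ± 0.597) × 10^5

Let u = s + r = 16.7. δu = √(δs² + δr²) = √(0.828 + 0.0121) = 0.917, so δu/u = 0.0549.
Q is then a monomial in u, z, w:
δQ/Q = √((δu/u)² + (1·δz/z)² + (3·δw/w)²) = √(0.00302 + 0.00873 + 0.0885) = 0.317
Q = 1.89e+05, so δQ = 0.317 × 1.89e+05 = 59700.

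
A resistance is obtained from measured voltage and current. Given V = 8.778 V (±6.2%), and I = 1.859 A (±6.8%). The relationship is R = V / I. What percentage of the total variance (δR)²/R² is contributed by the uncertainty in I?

54.6%

(δR/R)² = (1·δV/V)² + (-1·δI/I)²
  V term: (1×0.0620)² = 0.00384
  I term: (-1×0.0680)² = 0.00462
Total = 0.00847. Share from I = 0.00462/0.00847 = 0.546.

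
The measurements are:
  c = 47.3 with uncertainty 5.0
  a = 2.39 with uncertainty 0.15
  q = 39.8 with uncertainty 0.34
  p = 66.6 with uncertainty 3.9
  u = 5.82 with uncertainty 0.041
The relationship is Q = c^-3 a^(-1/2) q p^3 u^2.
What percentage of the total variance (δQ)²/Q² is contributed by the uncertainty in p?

23.3%

(δQ/Q)² = (-3·δc/c)² + (−½·δa/a)² + (1·δq/q)² + (3·δp/p)² + (2·δu/u)²
  c term: (-3×0.106)² = 0.101
  a term: (-0.5×0.0628)² = 0.000985
  q term: (1×0.00854)² = 7.3e-05
  p term: (3×0.0586)² = 0.0309
  u term: (2×0.00704)² = 0.000199
Total = 0.133. Share from p = 0.0309/0.133 = 0.233.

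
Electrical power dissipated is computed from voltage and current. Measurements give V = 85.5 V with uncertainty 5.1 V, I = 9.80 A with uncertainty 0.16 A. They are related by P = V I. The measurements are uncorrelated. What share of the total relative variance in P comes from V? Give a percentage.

93.0%

(δP/P)² = (1·δV/V)² + (1·δI/I)²
  V term: (1×0.0596)² = 0.00356
  I term: (1×0.0163)² = 0.000267
Total = 0.00382. Share from V = 0.00356/0.00382 = 0.930.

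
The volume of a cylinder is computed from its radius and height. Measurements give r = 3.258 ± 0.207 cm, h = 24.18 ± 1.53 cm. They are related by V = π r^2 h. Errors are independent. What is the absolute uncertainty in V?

V is a product of powers, so relative uncertainties combine in quadrature:
  (2·δr/r)² = (2×0.0635)² = 0.0161;  (1·δh/h)² = (1×0.0633)² = 0.00400
δV/V = √(0.0202) = 0.142
V = 806.3 cm^3, so δV = 0.142 × 806.3 = 114 cm^3.

114 cm^3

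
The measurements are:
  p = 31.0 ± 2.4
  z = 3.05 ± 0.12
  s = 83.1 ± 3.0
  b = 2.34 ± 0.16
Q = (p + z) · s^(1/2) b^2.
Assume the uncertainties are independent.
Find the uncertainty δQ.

Let u = p + z = 34.0. δu = √(δp² + δz²) = √(5.76 + 0.0144) = 2.40, so δu/u = 0.0706.
Q is then a monomial in u, s, b:
δQ/Q = √((δu/u)² + (½·δs/s)² + (2·δb/b)²) = √(0.00498 + 0.000326 + 0.0187) = 0.155
Q = 1700, so δQ = 0.155 × 1700 = 263.

263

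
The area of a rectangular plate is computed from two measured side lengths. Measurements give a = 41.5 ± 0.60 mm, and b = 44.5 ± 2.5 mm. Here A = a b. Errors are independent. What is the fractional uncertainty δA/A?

0.0580

A is a product of powers, so relative uncertainties combine in quadrature:
  (1·δa/a)² = (1×0.0145)² = 0.000209;  (1·δb/b)² = (1×0.0562)² = 0.00316
δA/A = √(0.00337) = 0.0580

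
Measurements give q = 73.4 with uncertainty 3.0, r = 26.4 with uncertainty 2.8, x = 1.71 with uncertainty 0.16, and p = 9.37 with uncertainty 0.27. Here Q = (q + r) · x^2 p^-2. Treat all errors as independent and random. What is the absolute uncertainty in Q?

Let u = q + r = 99.8. δu = √(δq² + δr²) = √(9.00 + 7.84) = 4.10, so δu/u = 0.0411.
Q is then a monomial in u, x, p:
δQ/Q = √((δu/u)² + (2·δx/x)² + (-2·δp/p)²) = √(0.00169 + 0.0350 + 0.00332) = 0.200
Q = 3.32, so δQ = 0.200 × 3.32 = 0.665.

0.665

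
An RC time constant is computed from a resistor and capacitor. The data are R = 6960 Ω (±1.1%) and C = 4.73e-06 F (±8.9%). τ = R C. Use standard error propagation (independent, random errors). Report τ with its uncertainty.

0.0329 ± 0.00295 s

Since τ is a product/quotient, work with relative uncertainties:
  (1·δR/R)² = (1×0.0110)² = 0.000121;  (1·δC/C)² = (1×0.0890)² = 0.00792
δτ/τ = √(0.00804) = 0.0897
τ = 0.0329 s, so δτ = 0.0897 × 0.0329 = 0.00295 s.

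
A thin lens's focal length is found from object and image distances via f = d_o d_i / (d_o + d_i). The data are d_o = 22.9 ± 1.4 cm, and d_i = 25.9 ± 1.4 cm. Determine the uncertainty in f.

∂f/∂d_o = (d_i/(d_o+d_i))² = 0.282;  ∂f/∂d_i = (d_o/(d_o+d_i))² = 0.220
δf = √((∂f/∂d_o · δd_o)² + (∂f/∂d_i · δd_i)²) = √(0.156 + 0.0950) = 0.501 cm

0.501 cm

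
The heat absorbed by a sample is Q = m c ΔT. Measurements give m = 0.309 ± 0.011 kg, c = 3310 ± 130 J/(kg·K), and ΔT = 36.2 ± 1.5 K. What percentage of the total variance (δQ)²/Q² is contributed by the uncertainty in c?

(δQ/Q)² = (1·δm/m)² + (1·δc/c)² + (1·δΔT/ΔT)²
  m term: (1×0.0356)² = 0.00127
  c term: (1×0.0393)² = 0.00154
  ΔT term: (1×0.0414)² = 0.00172
Total = 0.00453. Share from c = 0.00154/0.00453 = 0.341.

34.1%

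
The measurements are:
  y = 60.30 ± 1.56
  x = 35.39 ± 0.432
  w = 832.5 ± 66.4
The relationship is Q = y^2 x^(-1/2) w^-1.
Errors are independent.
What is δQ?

Relative error in a monomial: (δQ/Q)² = Σ (nᵢ · δxᵢ/xᵢ)².
  (2·δy/y)² = (2×0.0259)² = 0.00268;  (−½·δx/x)² = (-0.5×0.0122)² = 3.73e-05;  (-1·δw/w)² = (-1×0.0798)² = 0.00636
δQ/Q = √(0.00908) = 0.0953
Q = 0.7342, so δQ = 0.0953 × 0.7342 = 0.0699.

0.0699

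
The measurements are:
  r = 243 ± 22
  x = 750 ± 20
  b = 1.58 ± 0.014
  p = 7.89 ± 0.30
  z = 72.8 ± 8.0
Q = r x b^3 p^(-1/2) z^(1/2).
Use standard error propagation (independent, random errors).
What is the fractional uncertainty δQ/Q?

0.114

Q is a product of powers, so relative uncertainties combine in quadrature:
  (1·δr/r)² = (1×0.0905)² = 0.00820;  (1·δx/x)² = (1×0.0267)² = 0.000711;  (3·δb/b)² = (3×0.00886)² = 0.000707;  (−½·δp/p)² = (-0.5×0.0380)² = 0.000361;  (½·δz/z)² = (0.5×0.110)² = 0.00302
δQ/Q = √(0.0130) = 0.114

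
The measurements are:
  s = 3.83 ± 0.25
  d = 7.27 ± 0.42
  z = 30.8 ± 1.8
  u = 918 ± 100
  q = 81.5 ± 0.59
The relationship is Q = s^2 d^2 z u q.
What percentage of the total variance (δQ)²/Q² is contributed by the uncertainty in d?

(δQ/Q)² = (2·δs/s)² + (2·δd/d)² + (1·δz/z)² + (1·δu/u)² + (1·δq/q)²
  s term: (2×0.0653)² = 0.0170
  d term: (2×0.0578)² = 0.0134
  z term: (1×0.0584)² = 0.00342
  u term: (1×0.109)² = 0.0119
  q term: (1×0.00724)² = 5.24e-05
Total = 0.0457. Share from d = 0.0134/0.0457 = 0.292.

29.2%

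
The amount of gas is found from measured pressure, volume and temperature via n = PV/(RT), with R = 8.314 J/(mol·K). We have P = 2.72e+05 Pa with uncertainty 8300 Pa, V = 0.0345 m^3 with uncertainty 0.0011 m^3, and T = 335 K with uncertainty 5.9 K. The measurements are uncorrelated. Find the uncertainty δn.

Each factor contributes (exponent × relative error)² to (δn/n)²:
  (1·δP/P)² = (1×0.0305)² = 0.000931;  (1·δV/V)² = (1×0.0319)² = 0.00102;  (-1·δT/T)² = (-1×0.0176)² = 0.000310
δn/n = √(0.00226) = 0.0475
n = 3.37 mol, so δn = 0.0475 × 3.37 = 0.160 mol.

0.160 mol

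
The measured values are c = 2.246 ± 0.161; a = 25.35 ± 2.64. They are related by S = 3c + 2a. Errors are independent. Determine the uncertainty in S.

5.30

Sums and differences: (δS)² = Σ (cᵢ δxᵢ)².
  (3·δc)² = 0.233;  (2·δa)² = 27.9
δS = √(28.1) = 5.30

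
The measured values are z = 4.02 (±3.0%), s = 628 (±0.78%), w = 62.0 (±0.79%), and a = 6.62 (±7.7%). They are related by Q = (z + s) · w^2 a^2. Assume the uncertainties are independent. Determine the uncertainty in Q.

Let u = z + s = 632. δu = √(δz² + δs²) = √(0.0145 + 24.0) = 4.90, so δu/u = 0.00775.
Q is then a monomial in u, w, a:
δQ/Q = √((δu/u)² + (2·δw/w)² + (2·δa/a)²) = √(6.01e-05 + 0.000250 + 0.0237) = 0.155
Q = 1.06e+08, so δQ = 0.155 × 1.06e+08 = 1.65e+07.

1.65e+07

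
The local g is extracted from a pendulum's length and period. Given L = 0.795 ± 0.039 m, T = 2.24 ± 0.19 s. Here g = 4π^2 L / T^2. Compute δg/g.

g is a product of powers, so relative uncertainties combine in quadrature:
  (1·δL/L)² = (1×0.0491)² = 0.00241;  (-2·δT/T)² = (-2×0.0848)² = 0.0288
δg/g = √(0.0312) = 0.177

0.177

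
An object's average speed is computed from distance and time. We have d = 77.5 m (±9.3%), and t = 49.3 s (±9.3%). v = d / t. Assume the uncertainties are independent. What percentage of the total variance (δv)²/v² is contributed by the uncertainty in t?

50.0%

(δv/v)² = (1·δd/d)² + (-1·δt/t)²
  d term: (1×0.0930)² = 0.00865
  t term: (-1×0.0930)² = 0.00865
Total = 0.0173. Share from t = 0.00865/0.0173 = 0.500.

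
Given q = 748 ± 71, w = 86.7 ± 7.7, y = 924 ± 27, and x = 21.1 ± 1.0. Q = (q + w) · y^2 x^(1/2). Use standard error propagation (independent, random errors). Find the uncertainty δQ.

3.48e+08

Let u = q + w = 835. δu = √(δq² + δw²) = √(5040 + 59.3) = 71.4, so δu/u = 0.0856.
Q is then a monomial in u, y, x:
δQ/Q = √((δu/u)² + (2·δy/y)² + (½·δx/x)²) = √(0.00732 + 0.00342 + 0.000562) = 0.106
Q = 3.27e+09, so δQ = 0.106 × 3.27e+09 = 3.48e+08.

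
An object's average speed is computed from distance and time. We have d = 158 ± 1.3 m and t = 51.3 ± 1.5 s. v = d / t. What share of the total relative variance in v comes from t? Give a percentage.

(δv/v)² = (1·δd/d)² + (-1·δt/t)²
  d term: (1×0.00823)² = 6.77e-05
  t term: (-1×0.0292)² = 0.000855
Total = 0.000923. Share from t = 0.000855/0.000923 = 0.927.

92.7%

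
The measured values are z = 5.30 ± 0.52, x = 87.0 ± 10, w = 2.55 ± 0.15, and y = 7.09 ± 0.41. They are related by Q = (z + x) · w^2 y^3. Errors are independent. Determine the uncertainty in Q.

50500

Let u = z + x = 92.3. δu = √(δz² + δx²) = √(0.270 + 100) = 10.0, so δu/u = 0.108.
Q is then a monomial in u, w, y:
δQ/Q = √((δu/u)² + (2·δw/w)² + (3·δy/y)²) = √(0.0118 + 0.0138 + 0.0301) = 0.236
Q = 2.14e+05, so δQ = 0.236 × 2.14e+05 = 50500.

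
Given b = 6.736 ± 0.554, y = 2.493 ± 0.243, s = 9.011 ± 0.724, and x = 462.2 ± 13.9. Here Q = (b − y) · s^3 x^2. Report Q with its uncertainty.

(6.632 ± 1.90) × 10^8

Let u = b − y = 4.243. δu = √(δb² + δy²) = √(0.307 + 0.0590) = 0.605, so δu/u = 0.143.
Q is then a monomial in u, s, x:
δQ/Q = √((δu/u)² + (3·δs/s)² + (2·δx/x)²) = √(0.0203 + 0.0581 + 0.00362) = 0.286
Q = 6.632e+08, so δQ = 0.286 × 6.632e+08 = 1.9e+08.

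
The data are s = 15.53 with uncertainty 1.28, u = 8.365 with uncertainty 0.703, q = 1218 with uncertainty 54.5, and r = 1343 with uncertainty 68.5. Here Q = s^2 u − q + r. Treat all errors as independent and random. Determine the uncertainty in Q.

383

Let p = s^2·u = 2017. δp/p = √((2·δs/s)² + (1·δu/u)²) = √(0.0272 + 0.00706) = 0.185, so δp = 373.
Q = p − q + r: δQ = √(δp² + δq² + δr²) = √(1.39e+05 + 2970 + 4690) = 383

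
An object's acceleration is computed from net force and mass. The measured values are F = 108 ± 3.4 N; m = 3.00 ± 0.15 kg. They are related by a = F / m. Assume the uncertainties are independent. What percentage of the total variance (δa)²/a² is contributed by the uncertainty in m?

(δa/a)² = (1·δF/F)² + (-1·δm/m)²
  F term: (1×0.0315)² = 0.000991
  m term: (-1×0.0500)² = 0.00250
Total = 0.00349. Share from m = 0.00250/0.00349 = 0.716.

71.6%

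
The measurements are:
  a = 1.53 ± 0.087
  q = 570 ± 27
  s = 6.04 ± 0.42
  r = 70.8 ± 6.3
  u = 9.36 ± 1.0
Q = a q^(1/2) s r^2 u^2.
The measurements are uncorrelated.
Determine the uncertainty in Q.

Relative error in a monomial: (δQ/Q)² = Σ (nᵢ · δxᵢ/xᵢ)².
  (1·δa/a)² = (1×0.0569)² = 0.00323;  (½·δq/q)² = (0.5×0.0474)² = 0.000561;  (1·δs/s)² = (1×0.0695)² = 0.00484;  (2·δr/r)² = (2×0.0890)² = 0.0317;  (2·δu/u)² = (2×0.107)² = 0.0457
δQ/Q = √(0.0860) = 0.293
Q = 9.69e+07, so δQ = 0.293 × 9.69e+07 = 2.84e+07.

2.84e+07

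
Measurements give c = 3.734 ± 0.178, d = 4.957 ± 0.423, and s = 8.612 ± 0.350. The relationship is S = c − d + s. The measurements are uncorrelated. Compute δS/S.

0.0781

For a sum/difference, combine absolute errors in quadrature:
  (δc)² = 0.0317;  (δd)² = 0.179;  (δs)² = 0.122
δS = √(0.333) = 0.577
S = 7.389, so δS/S = 0.577/7.389 = 0.0781.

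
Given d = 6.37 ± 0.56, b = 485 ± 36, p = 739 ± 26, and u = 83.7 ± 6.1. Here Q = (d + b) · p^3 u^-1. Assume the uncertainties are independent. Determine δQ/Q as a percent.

Let w = d + b = 491. δw = √(δd² + δb²) = √(0.314 + 1300) = 36.0, so δw/w = 0.0733.
Q is then a monomial in w, p, u:
δQ/Q = √((δw/w)² + (3·δp/p)² + (-1·δu/u)²) = √(0.00537 + 0.0111 + 0.00531) = 0.148

14.8%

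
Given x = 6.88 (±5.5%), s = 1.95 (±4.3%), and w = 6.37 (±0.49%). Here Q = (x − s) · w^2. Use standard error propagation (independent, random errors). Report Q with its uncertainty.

200 ± 15.8

Let u = x − s = 4.93. δu = √(δx² + δs²) = √(0.143 + 0.00703) = 0.388, so δu/u = 0.0786.
Q is then a monomial in u, w:
δQ/Q = √((δu/u)² + (2·δw/w)²) = √(0.00618 + 9.6e-05) = 0.0792
Q = 200, so δQ = 0.0792 × 200 = 15.8.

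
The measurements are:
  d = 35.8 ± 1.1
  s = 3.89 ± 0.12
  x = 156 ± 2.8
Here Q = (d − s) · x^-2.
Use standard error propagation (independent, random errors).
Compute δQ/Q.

Let u = d − s = 31.9. δu = √(δd² + δs²) = √(1.21 + 0.0144) = 1.11, so δu/u = 0.0347.
Q is then a monomial in u, x:
δQ/Q = √((δu/u)² + (-2·δx/x)²) = √(0.00120 + 0.00129) = 0.0499

0.0499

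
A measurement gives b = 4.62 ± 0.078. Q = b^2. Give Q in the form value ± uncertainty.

21.3 ± 0.721

Since Q is a product/quotient, work with relative uncertainties:
  (2·δb/b)² = (2×0.0169)² = 0.00114
δQ/Q = √(0.00114) = 0.0338
Q = 21.3, so δQ = 0.0338 × 21.3 = 0.721.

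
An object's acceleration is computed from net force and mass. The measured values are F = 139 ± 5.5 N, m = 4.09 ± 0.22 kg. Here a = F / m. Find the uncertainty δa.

2.27 m/s^2

Relative error in a monomial: (δa/a)² = Σ (nᵢ · δxᵢ/xᵢ)².
  (1·δF/F)² = (1×0.0396)² = 0.00157;  (-1·δm/m)² = (-1×0.0538)² = 0.00289
δa/a = √(0.00446) = 0.0668
a = 34.0 m/s^2, so δa = 0.0668 × 34.0 = 2.27 m/s^2.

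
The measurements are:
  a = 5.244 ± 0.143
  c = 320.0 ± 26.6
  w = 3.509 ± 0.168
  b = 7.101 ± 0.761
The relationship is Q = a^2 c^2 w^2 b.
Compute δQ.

5.57e+07

For a monomial Q ∝ a^2, c^2, w^2, b, fractional errors add in quadrature:
  (2·δa/a)² = (2×0.0273)² = 0.00297;  (2·δc/c)² = (2×0.0831)² = 0.0276;  (2·δw/w)² = (2×0.0479)² = 0.00917;  (1·δb/b)² = (1×0.107)² = 0.0115
δQ/Q = √(0.0513) = 0.226
Q = 2.462e+08, so δQ = 0.226 × 2.462e+08 = 5.57e+07.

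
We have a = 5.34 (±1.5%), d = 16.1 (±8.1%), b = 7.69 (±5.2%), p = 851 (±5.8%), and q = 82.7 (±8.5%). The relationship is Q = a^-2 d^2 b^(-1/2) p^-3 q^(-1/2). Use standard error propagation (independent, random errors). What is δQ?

1.43e-10

For a monomial Q ∝ a^-2, d^2, b^(-1/2), p^-3, q^(-1/2), fractional errors add in quadrature:
  (-2·δa/a)² = (-2×0.0150)² = 0.000900;  (2·δd/d)² = (2×0.0810)² = 0.0262;  (−½·δb/b)² = (-0.5×0.0520)² = 0.000676;  (-3·δp/p)² = (-3×0.0580)² = 0.0303;  (−½·δq/q)² = (-0.5×0.0850)² = 0.00181
δQ/Q = √(0.0599) = 0.245
Q = 5.85e-10, so δQ = 0.245 × 5.85e-10 = 1.43e-10.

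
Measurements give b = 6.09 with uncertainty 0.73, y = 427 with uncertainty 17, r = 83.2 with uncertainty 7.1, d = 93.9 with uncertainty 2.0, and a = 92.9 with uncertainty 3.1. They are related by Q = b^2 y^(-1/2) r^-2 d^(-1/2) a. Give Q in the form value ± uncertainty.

Since Q is a product/quotient, work with relative uncertainties:
  (2·δb/b)² = (2×0.120)² = 0.0575;  (−½·δy/y)² = (-0.5×0.0398)² = 0.000396;  (-2·δr/r)² = (-2×0.0853)² = 0.0291;  (−½·δd/d)² = (-0.5×0.0213)² = 0.000113;  (1·δa/a)² = (1×0.0334)² = 0.00111
δQ/Q = √(0.0882) = 0.297
Q = 0.00249, so δQ = 0.297 × 0.00249 = 0.000738.

0.00249 ± 0.000738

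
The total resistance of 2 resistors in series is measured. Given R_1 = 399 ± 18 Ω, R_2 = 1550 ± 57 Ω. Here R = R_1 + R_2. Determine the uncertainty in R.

Absolute uncertainties add in quadrature for a linear combination:
  (δR_1)² = 324;  (δR_2)² = 3250
δR = √(3570) = 59.8 Ω

59.8 Ω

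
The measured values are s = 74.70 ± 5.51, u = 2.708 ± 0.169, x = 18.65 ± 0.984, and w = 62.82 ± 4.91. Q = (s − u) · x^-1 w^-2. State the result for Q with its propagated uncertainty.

Let h = s − u = 71.99. δh = √(δs² + δu²) = √(30.4 + 0.0286) = 5.51, so δh/h = 0.0766.
Q is then a monomial in h, x, w:
δQ/Q = √((δh/h)² + (-1·δx/x)² + (-2·δw/w)²) = √(0.00586 + 0.00278 + 0.0244) = 0.182
Q = 0.0009782, so δQ = 0.182 × 0.0009782 = 0.000178.

0.0009782 ± 0.000178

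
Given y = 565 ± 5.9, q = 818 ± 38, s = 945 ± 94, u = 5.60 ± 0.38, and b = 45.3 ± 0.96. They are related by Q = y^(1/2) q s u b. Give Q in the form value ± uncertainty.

Products/powers → add relative errors in quadrature, weighted by exponent:
  (½·δy/y)² = (0.5×0.0104)² = 2.73e-05;  (1·δq/q)² = (1×0.0465)² = 0.00216;  (1·δs/s)² = (1×0.0995)² = 0.00989;  (1·δu/u)² = (1×0.0679)² = 0.00460;  (1·δb/b)² = (1×0.0212)² = 0.000449
δQ/Q = √(0.0171) = 0.131
Q = 4.66e+09, so δQ = 0.131 × 4.66e+09 = 6.1e+08.

(4.66 ± 0.610) × 10^9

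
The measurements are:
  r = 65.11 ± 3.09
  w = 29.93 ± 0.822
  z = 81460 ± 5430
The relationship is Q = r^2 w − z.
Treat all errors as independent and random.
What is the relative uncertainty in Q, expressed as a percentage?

30.1%

Let p = r^2·w = 126900. δp/p = √((2·δr/r)² + (1·δw/w)²) = √(0.00901 + 0.000754) = 0.0988, so δp = 12500.
Q = p − z: δQ = √(δp² + δz²) = √(1.57e+08 + 2.95e+07) = 13700
Q = 45420, so δQ/Q = 13700/45420 = 0.301.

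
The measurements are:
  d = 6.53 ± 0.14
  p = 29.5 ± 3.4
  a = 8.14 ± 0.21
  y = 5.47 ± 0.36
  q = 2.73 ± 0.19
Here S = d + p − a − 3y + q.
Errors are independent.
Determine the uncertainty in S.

For a sum/difference, combine absolute errors in quadrature:
  (δd)² = 0.0196;  (δp)² = 11.6;  (δa)² = 0.0441;  (3·δy)² = 1.17;  (δq)² = 0.0361
δS = √(12.8) = 3.58

3.58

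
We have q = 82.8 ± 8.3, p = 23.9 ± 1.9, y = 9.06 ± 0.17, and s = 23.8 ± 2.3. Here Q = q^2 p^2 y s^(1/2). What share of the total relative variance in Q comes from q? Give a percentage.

(δQ/Q)² = (2·δq/q)² + (2·δp/p)² + (1·δy/y)² + (½·δs/s)²
  q term: (2×0.100)² = 0.0402
  p term: (2×0.0795)² = 0.0253
  y term: (1×0.0188)² = 0.000352
  s term: (0.5×0.0966)² = 0.00233
Total = 0.0682. Share from q = 0.0402/0.0682 = 0.590.

59.0%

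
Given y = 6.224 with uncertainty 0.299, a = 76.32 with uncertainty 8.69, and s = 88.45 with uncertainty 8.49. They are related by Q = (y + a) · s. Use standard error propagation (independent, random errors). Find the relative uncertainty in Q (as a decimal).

Let u = y + a = 82.54. δu = √(δy² + δa²) = √(0.0894 + 75.5) = 8.70, so δu/u = 0.105.
Q is then a monomial in u, s:
δQ/Q = √((δu/u)² + (1·δs/s)²) = √(0.0111 + 0.00921) = 0.143

0.143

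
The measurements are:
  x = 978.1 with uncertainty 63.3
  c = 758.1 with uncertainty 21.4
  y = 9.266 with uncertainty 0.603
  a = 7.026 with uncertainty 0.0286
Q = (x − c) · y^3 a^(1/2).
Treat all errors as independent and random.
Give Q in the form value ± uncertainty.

(4.639 ± 1.68) × 10^5

Let u = x − c = 220.0. δu = √(δx² + δc²) = √(4010 + 458) = 66.8, so δu/u = 0.304.
Q is then a monomial in u, y, a:
δQ/Q = √((δu/u)² + (3·δy/y)² + (½·δa/a)²) = √(0.0922 + 0.0381 + 4.14e-06) = 0.361
Q = 463900, so δQ = 0.361 × 463900 = 1.68e+05.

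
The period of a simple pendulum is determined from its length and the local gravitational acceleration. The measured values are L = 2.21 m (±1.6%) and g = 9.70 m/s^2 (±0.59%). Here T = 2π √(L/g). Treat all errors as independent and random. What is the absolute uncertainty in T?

For a monomial T ∝ L^(1/2), g^(-1/2), fractional errors add in quadrature:
  (½·δL/L)² = (0.5×0.0160)² = 6.4e-05;  (−½·δg/g)² = (-0.5×0.00590)² = 8.7e-06
δT/T = √(7.27e-05) = 0.00853
T = 3.00 s, so δT = 0.00853 × 3.00 = 0.0256 s.

0.0256 s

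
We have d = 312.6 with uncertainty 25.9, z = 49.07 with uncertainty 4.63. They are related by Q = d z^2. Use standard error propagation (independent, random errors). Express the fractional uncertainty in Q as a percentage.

20.6%

For a monomial Q ∝ d, z^2, fractional errors add in quadrature:
  (1·δd/d)² = (1×0.0829)² = 0.00686;  (2·δz/z)² = (2×0.0944)² = 0.0356
δQ/Q = √(0.0425) = 0.206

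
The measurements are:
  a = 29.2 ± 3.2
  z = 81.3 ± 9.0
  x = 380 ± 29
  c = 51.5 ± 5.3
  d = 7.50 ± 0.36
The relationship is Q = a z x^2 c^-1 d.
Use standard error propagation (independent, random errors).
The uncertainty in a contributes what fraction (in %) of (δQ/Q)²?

19.9%

(δQ/Q)² = (1·δa/a)² + (1·δz/z)² + (2·δx/x)² + (-1·δc/c)² + (1·δd/d)²
  a term: (1×0.110)² = 0.0120
  z term: (1×0.111)² = 0.0123
  x term: (2×0.0763)² = 0.0233
  c term: (-1×0.103)² = 0.0106
  d term: (1×0.0480)² = 0.00230
Total = 0.0605. Share from a = 0.0120/0.0605 = 0.199.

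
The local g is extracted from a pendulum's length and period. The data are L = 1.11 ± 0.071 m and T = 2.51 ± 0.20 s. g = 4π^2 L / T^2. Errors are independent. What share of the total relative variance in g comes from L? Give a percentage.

13.9%

(δg/g)² = (1·δL/L)² + (-2·δT/T)²
  L term: (1×0.0640)² = 0.00409
  T term: (-2×0.0797)² = 0.0254
Total = 0.0295. Share from L = 0.00409/0.0295 = 0.139.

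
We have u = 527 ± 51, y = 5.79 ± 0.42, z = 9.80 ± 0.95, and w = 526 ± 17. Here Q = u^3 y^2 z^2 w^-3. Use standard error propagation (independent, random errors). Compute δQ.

Products/powers → add relative errors in quadrature, weighted by exponent:
  (3·δu/u)² = (3×0.0968)² = 0.0843;  (2·δy/y)² = (2×0.0725)² = 0.0210;  (2·δz/z)² = (2×0.0969)² = 0.0376;  (-3·δw/w)² = (-3×0.0323)² = 0.00940
δQ/Q = √(0.152) = 0.390
Q = 3240, so δQ = 0.390 × 3240 = 1260.

1260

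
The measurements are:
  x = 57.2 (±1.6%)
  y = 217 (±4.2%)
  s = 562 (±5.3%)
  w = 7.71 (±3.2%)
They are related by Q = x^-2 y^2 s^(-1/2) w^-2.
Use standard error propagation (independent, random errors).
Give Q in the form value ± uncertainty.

Each factor contributes (exponent × relative error)² to (δQ/Q)²:
  (-2·δx/x)² = (-2×0.0160)² = 0.00102;  (2·δy/y)² = (2×0.0420)² = 0.00706;  (−½·δs/s)² = (-0.5×0.0530)² = 0.000702;  (-2·δw/w)² = (-2×0.0320)² = 0.00410
δQ/Q = √(0.0129) = 0.113
Q = 0.0102, so δQ = 0.113 × 0.0102 = 0.00116.

0.0102 ± 0.00116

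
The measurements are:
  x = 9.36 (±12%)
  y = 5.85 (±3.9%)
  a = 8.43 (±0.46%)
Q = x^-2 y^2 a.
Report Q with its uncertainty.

Relative error in a monomial: (δQ/Q)² = Σ (nᵢ · δxᵢ/xᵢ)².
  (-2·δx/x)² = (-2×0.120)² = 0.0576;  (2·δy/y)² = (2×0.0390)² = 0.00608;  (1·δa/a)² = (1×0.00460)² = 2.12e-05
δQ/Q = √(0.0637) = 0.252
Q = 3.29, so δQ = 0.252 × 3.29 = 0.831.

3.29 ± 0.831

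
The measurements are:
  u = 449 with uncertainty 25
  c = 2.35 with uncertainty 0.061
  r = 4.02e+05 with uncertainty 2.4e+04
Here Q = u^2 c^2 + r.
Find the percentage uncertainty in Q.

9.16%

Let p = u^2·c^2 = 1.11e+06. δp/p = √((2·δu/u)² + (2·δc/c)²) = √(0.0124 + 0.00270) = 0.123, so δp = 1.37e+05.
Q = p + r: δQ = √(δp² + δr²) = √(1.87e+10 + 5.76e+08) = 1.39e+05
Q = 1.52e+06, so δQ/Q = 1.39e+05/1.52e+06 = 0.0916.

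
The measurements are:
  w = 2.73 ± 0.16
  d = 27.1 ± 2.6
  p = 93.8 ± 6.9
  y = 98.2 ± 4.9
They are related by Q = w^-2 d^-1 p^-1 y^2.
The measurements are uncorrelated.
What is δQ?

0.0996

For a monomial Q ∝ w^-2, d^-1, p^-1, y^2, fractional errors add in quadrature:
  (-2·δw/w)² = (-2×0.0586)² = 0.0137;  (-1·δd/d)² = (-1×0.0959)² = 0.00920;  (-1·δp/p)² = (-1×0.0736)² = 0.00541;  (2·δy/y)² = (2×0.0499)² = 0.00996
δQ/Q = √(0.0383) = 0.196
Q = 0.509, so δQ = 0.196 × 0.509 = 0.0996.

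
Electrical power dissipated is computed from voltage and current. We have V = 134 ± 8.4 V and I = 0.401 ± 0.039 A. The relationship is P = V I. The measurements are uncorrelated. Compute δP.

Products/powers → add relative errors in quadrature, weighted by exponent:
  (1·δV/V)² = (1×0.0627)² = 0.00393;  (1·δI/I)² = (1×0.0973)² = 0.00946
δP/P = √(0.0134) = 0.116
P = 53.7 W, so δP = 0.116 × 53.7 = 6.22 W.

6.22 W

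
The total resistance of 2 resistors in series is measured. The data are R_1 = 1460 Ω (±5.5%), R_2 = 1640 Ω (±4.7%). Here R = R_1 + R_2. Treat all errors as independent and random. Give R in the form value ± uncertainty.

3100 ± 111 Ω

Absolute uncertainties add in quadrature for a linear combination:
  (δR_1)² = 6450;  (δR_2)² = 5940
δR = √(12400) = 111 Ω
R = 3100 Ω.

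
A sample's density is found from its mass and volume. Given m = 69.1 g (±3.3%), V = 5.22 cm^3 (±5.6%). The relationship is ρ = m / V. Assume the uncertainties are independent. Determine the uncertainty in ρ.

For a monomial ρ ∝ m, V^-1, fractional errors add in quadrature:
  (1·δm/m)² = (1×0.0330)² = 0.00109;  (-1·δV/V)² = (-1×0.0560)² = 0.00314
δρ/ρ = √(0.00422) = 0.0650
ρ = 13.2 g/cm^3, so δρ = 0.0650 × 13.2 = 0.860 g/cm^3.

0.860 g/cm^3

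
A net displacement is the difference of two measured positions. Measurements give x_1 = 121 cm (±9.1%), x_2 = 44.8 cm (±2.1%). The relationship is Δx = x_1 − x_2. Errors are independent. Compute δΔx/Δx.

0.145

Δx is a linear combination, so absolute uncertainties add in quadrature:
  (δx_1)² = 121;  (δx_2)² = 0.885
δΔx = √(122) = 11.1 cm
Δx = 76.2 cm, so δΔx/Δx = 11.1/76.2 = 0.145.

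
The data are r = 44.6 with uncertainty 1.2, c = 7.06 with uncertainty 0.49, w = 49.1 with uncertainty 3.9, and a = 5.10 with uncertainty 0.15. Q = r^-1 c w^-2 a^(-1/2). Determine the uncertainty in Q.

5.12e-06

Since Q is a product/quotient, work with relative uncertainties:
  (-1·δr/r)² = (-1×0.0269)² = 0.000724;  (1·δc/c)² = (1×0.0694)² = 0.00482;  (-2·δw/w)² = (-2×0.0794)² = 0.0252;  (−½·δa/a)² = (-0.5×0.0294)² = 0.000216
δQ/Q = √(0.0310) = 0.176
Q = 2.91e-05, so δQ = 0.176 × 2.91e-05 = 5.12e-06.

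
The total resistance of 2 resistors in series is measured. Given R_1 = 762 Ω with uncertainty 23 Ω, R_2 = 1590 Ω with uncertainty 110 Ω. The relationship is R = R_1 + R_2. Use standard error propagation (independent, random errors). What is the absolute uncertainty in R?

For a sum/difference, combine absolute errors in quadrature:
  (δR_1)² = 529;  (δR_2)² = 12100
δR = √(12600) = 112 Ω

112 Ω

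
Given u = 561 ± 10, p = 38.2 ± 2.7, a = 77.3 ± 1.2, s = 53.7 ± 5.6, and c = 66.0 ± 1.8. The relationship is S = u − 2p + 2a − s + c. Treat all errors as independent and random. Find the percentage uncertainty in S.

S is a linear combination, so absolute uncertainties add in quadrature:
  (δu)² = 100;  (2·δp)² = 29.2;  (2·δa)² = 5.76;  (δs)² = 31.4;  (δc)² = 3.24
δS = √(170) = 13.0
S = 652, so δS/S = 13.0/652 = 0.0200.

2.00%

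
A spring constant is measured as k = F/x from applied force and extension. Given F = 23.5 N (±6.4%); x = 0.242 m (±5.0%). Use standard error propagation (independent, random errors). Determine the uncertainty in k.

Each factor contributes (exponent × relative error)² to (δk/k)²:
  (1·δF/F)² = (1×0.0640)² = 0.00410;  (-1·δx/x)² = (-1×0.0500)² = 0.00250
δk/k = √(0.00660) = 0.0812
k = 97.1 N/m, so δk = 0.0812 × 97.1 = 7.89 N/m.

7.89 N/m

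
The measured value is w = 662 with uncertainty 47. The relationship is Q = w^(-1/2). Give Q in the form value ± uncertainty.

0.0389 ± 0.00138

Products/powers → add relative errors in quadrature, weighted by exponent:
  (−½·δw/w)² = (-0.5×0.0710)² = 0.00126
δQ/Q = √(0.00126) = 0.0355
Q = 0.0389, so δQ = 0.0355 × 0.0389 = 0.00138.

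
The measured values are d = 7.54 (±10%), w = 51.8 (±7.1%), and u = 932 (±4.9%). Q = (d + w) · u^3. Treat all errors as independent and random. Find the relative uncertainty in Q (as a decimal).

Let h = d + w = 59.3. δh = √(δd² + δw²) = √(0.569 + 13.5) = 3.75, so δh/h = 0.0633.
Q is then a monomial in h, u:
δQ/Q = √((δh/h)² + (3·δu/u)²) = √(0.00400 + 0.0216) = 0.160

0.160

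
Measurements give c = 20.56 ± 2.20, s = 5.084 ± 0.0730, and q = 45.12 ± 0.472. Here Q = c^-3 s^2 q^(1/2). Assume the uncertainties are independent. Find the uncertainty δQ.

Relative error in a monomial: (δQ/Q)² = Σ (nᵢ · δxᵢ/xᵢ)².
  (-3·δc/c)² = (-3×0.107)² = 0.103;  (2·δs/s)² = (2×0.0144)² = 0.000825;  (½·δq/q)² = (0.5×0.0105)² = 2.74e-05
δQ/Q = √(0.104) = 0.322
Q = 0.01998, so δQ = 0.322 × 0.01998 = 0.00644.

0.00644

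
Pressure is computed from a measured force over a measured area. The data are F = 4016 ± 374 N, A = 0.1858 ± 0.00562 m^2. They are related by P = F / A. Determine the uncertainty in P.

2120 Pa

Products/powers → add relative errors in quadrature, weighted by exponent:
  (1·δF/F)² = (1×0.0931)² = 0.00867;  (-1·δA/A)² = (-1×0.0302)² = 0.000915
δP/P = √(0.00959) = 0.0979
P = 21610 Pa, so δP = 0.0979 × 21610 = 2120 Pa.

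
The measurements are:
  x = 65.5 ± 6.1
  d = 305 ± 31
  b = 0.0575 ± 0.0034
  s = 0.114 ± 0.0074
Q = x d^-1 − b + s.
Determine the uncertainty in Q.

0.0307

Let p = x·d^-1 = 0.215. δp/p = √((1·δx/x)² + (-1·δd/d)²) = √(0.00867 + 0.0103) = 0.138, so δp = 0.0296.
Q = p − b + s: δQ = √(δp² + δb² + δs²) = √(0.000876 + 1.16e-05 + 5.48e-05) = 0.0307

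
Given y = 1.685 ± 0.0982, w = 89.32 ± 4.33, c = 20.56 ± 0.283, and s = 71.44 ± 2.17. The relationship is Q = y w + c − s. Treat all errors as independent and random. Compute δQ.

11.6

Let p = y·w = 150.5. δp/p = √((1·δy/y)² + (1·δw/w)²) = √(0.00340 + 0.00235) = 0.0758, so δp = 11.4.
Q = p + c − s: δQ = √(δp² + δc² + δs²) = √(130 + 0.0801 + 4.71) = 11.6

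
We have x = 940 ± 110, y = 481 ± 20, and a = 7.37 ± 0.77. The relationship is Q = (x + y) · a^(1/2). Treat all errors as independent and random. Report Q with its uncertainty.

Let u = x + y = 1420. δu = √(δx² + δy²) = √(12100 + 400) = 112, so δu/u = 0.0787.
Q is then a monomial in u, a:
δQ/Q = √((δu/u)² + (½·δa/a)²) = √(0.00619 + 0.00273) = 0.0944
Q = 3860, so δQ = 0.0944 × 3860 = 364.

3860 ± 364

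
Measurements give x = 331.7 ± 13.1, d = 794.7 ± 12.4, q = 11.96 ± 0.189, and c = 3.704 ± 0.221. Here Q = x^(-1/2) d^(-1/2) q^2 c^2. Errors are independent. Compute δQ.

Q is a product of powers, so relative uncertainties combine in quadrature:
  (−½·δx/x)² = (-0.5×0.0395)² = 0.000390;  (−½·δd/d)² = (-0.5×0.0156)² = 6.09e-05;  (2·δq/q)² = (2×0.0158)² = 0.000999;  (2·δc/c)² = (2×0.0597)² = 0.0142
δQ/Q = √(0.0157) = 0.125
Q = 3.822, so δQ = 0.125 × 3.822 = 0.479.

0.479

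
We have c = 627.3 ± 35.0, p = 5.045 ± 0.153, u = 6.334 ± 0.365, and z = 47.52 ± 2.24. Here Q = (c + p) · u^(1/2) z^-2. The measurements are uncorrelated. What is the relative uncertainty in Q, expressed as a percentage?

Let w = c + p = 632.3. δw = √(δc² + δp²) = √(1220 + 0.0234) = 35.0, so δw/w = 0.0554.
Q is then a monomial in w, u, z:
δQ/Q = √((δw/w)² + (½·δu/u)² + (-2·δz/z)²) = √(0.00306 + 0.000830 + 0.00889) = 0.113

11.3%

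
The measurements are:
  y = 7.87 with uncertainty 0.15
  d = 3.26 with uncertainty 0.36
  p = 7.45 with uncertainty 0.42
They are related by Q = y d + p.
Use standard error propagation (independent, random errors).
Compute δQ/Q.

Let w = y·d = 25.7. δw/w = √((1·δy/y)² + (1·δd/d)²) = √(0.000363 + 0.0122) = 0.112, so δw = 2.88.
Q = w + p: δQ = √(δw² + δp²) = √(8.27 + 0.176) = 2.91
Q = 33.1, so δQ/Q = 2.91/33.1 = 0.0878.

0.0878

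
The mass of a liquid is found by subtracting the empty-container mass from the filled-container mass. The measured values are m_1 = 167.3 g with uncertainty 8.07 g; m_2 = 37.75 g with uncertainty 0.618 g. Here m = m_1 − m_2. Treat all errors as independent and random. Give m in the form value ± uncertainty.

129.6 ± 8.09 g

m is a linear combination, so absolute uncertainties add in quadrature:
  (δm_1)² = 65.1;  (δm_2)² = 0.382
δm = √(65.5) = 8.09 g
m = 129.6 g.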